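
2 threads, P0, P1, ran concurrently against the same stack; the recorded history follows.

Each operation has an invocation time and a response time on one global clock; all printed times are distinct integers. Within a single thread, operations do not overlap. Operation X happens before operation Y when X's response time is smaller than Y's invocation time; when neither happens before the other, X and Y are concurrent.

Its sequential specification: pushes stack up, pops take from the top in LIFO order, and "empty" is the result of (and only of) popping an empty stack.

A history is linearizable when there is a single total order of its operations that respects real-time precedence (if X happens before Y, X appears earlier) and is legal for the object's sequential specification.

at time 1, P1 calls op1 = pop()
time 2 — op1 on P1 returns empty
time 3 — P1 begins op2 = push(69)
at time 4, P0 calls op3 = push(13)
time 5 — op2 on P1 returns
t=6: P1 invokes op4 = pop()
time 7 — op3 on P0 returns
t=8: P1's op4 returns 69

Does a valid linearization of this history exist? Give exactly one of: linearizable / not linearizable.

linearizable

witness order: op1, op2, op4, op3
step 1: op1 pop() → empty — stack <>
step 2: op2 push(69) — stack <69>
step 3: op4 pop() → 69 — stack <>
step 4: op3 push(13) — stack <13>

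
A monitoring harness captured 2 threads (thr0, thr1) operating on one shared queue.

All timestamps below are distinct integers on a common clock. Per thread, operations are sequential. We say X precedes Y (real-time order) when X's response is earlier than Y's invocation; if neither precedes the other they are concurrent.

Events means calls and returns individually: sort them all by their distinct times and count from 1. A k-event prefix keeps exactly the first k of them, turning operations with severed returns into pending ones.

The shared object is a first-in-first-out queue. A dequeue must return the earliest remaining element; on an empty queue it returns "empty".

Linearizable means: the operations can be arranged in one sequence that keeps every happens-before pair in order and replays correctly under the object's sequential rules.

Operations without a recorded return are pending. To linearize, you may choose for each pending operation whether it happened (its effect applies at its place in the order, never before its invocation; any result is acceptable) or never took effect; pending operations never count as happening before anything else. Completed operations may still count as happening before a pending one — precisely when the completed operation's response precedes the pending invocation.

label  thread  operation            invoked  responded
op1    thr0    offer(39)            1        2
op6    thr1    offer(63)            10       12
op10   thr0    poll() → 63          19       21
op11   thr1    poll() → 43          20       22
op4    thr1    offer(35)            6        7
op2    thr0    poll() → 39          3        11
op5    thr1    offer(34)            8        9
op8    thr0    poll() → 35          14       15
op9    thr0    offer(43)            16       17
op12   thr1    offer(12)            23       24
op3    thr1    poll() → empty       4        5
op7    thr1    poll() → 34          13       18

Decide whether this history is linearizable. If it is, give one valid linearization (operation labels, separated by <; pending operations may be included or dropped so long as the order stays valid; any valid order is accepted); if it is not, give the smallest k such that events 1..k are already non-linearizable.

after step 1 (op1 offer(39)): queue <39>
after step 2 (op2 poll() → 39): queue <>
after step 3 (op3 poll() → empty): queue <>
after step 4 (op4 offer(35)): queue <35>
after step 5 (op5 offer(34)): queue <35,34>
after step 6 (op6 offer(63)): queue <35,34,63>
after step 7 (op8 poll() → 35): queue <34,63>
after step 8 (op7 poll() → 34): queue <63>
after step 9 (op9 offer(43)): queue <63,43>
after step 10 (op10 poll() → 63): queue <43>
after step 11 (op11 poll() → 43): queue <>
after step 12 (op12 offer(12)): queue <12>

linearizable — witness: op1 < op2 < op3 < op4 < op5 < op6 < op8 < op7 < op9 < op10 < op11 < op12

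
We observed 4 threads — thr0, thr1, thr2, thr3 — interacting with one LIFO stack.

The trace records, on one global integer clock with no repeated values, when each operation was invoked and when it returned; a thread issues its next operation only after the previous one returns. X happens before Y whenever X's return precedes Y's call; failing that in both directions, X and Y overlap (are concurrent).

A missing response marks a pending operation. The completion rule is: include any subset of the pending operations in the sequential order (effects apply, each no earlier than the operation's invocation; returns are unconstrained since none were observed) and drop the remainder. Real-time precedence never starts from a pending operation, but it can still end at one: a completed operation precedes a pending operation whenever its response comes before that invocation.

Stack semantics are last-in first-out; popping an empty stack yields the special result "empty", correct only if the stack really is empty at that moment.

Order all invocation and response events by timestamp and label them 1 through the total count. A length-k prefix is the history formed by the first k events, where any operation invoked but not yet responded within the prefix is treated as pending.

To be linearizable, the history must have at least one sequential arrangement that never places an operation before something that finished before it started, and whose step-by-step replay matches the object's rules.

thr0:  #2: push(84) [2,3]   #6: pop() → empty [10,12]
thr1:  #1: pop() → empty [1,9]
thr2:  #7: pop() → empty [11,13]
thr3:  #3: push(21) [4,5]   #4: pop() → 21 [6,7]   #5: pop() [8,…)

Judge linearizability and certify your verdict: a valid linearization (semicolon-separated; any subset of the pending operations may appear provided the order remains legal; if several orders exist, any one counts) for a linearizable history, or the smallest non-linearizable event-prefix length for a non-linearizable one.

1. #1 pop() → empty, leaving stack <>
2. #2 push(84), leaving stack <84>
3. #3 push(21), leaving stack <84,21>
4. #4 pop() → 21, leaving stack <84>
5. #5 pop() (pending, included), leaving stack <>
6. #6 pop() → empty, leaving stack <>
7. #7 pop() → empty, leaving stack <>

linearizable — witness: #1; #2; #3; #4; #5; #6; #7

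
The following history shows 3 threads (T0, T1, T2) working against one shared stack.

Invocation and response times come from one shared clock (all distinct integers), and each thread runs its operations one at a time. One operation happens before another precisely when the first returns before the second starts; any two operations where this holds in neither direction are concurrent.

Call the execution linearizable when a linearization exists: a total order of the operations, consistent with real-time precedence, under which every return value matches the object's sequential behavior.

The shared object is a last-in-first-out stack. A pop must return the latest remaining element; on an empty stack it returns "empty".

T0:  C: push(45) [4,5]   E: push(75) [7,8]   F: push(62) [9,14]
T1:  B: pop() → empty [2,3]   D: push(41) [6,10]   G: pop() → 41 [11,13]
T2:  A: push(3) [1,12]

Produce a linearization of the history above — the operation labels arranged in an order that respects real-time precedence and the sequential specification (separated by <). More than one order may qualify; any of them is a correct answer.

B < A < C < E < D < G < F

step 1: B pop() → empty — stack <>
step 2: A push(3) — stack <3>
step 3: C push(45) — stack <3,45>
step 4: E push(75) — stack <3,45,75>
step 5: D push(41) — stack <3,45,75,41>
step 6: G pop() → 41 — stack <3,45,75>
step 7: F push(62) — stack <3,45,75,62>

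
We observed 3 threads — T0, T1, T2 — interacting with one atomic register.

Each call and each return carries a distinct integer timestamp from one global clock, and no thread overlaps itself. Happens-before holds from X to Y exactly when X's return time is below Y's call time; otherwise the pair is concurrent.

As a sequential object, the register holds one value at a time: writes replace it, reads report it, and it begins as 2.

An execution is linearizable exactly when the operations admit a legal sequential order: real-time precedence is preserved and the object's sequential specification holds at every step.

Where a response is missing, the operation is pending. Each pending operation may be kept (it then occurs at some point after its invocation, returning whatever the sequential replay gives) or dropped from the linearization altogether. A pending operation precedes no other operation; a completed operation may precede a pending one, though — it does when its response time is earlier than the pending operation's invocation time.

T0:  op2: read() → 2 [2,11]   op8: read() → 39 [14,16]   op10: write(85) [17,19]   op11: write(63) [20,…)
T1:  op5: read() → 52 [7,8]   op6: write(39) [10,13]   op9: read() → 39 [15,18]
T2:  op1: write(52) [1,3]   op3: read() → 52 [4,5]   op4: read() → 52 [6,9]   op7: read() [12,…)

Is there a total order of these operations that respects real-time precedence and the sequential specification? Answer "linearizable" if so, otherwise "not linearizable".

one valid linearization: op2, op1, op3, op4, op5, op6, op7, op8, op9, op10
after step 1 (op2 read() → 2): value 2
after step 2 (op1 write(52)): value 52
after step 3 (op3 read() → 52): value 52
after step 4 (op4 read() → 52): value 52
after step 5 (op5 read() → 52): value 52
after step 6 (op6 write(39)): value 39
after step 7 (op7 read() (pending, included)): value 39
after step 8 (op8 read() → 39): value 39
after step 9 (op9 read() → 39): value 39
after step 10 (op10 write(85)): value 85

linearizable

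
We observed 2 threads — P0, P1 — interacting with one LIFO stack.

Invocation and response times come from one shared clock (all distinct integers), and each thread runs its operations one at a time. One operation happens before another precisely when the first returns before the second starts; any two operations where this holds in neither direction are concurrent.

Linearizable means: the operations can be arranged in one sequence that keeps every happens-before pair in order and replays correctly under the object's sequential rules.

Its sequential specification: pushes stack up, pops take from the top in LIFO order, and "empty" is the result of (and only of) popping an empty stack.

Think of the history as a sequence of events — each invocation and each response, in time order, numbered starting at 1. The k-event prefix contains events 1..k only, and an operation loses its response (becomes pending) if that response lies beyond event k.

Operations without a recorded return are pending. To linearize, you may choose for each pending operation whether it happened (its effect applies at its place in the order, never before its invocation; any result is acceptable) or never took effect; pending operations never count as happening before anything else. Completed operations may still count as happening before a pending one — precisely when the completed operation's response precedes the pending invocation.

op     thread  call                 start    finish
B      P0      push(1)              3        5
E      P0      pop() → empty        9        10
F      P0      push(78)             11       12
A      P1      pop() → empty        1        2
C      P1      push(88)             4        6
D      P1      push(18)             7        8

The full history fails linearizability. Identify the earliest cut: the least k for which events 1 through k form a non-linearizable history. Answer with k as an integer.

a valid linearization of events 1..9 exists, for instance A, B, C, D:
step 1: A pop() → empty — stack <>
step 2: B push(1) — stack <1>
step 3: C push(88) — stack <1,88>
step 4: D push(18) — stack <1,88,18>
with event 10 included (E responding at time 10), all real-time-consistent orders fail
sample order A, B, C, D, E stalls at step 5 — E pop() → empty has no legal effect
sample order A, C, B, D, E stalls at step 5 — E pop() → empty has no legal effect

10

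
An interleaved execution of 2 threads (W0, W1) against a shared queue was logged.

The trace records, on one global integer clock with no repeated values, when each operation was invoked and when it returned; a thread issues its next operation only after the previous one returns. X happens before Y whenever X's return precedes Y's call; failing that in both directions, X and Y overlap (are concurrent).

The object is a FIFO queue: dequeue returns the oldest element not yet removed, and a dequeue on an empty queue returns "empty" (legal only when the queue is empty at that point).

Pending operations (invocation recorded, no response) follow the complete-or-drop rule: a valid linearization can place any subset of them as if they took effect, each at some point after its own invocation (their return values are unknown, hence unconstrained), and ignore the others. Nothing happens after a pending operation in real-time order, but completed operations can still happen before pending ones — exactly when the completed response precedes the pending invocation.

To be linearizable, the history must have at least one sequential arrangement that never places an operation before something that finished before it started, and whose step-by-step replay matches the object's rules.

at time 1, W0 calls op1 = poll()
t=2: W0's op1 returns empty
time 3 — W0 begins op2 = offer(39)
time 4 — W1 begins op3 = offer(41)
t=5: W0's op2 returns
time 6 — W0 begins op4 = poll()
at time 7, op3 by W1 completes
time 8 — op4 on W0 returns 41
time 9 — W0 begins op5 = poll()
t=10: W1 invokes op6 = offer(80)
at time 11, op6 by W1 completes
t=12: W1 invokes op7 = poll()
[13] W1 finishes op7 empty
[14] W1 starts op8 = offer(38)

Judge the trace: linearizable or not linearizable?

not linearizable

through event 12 a valid linearization exists; event 13 (op7 responding at time 13) ends that
6 completed operations, 3 real-time-consistent orders — every queue replay fails
including or dropping the 1 pending operation (op5) in any combination fails
for example op1, op2, op3, op4, op6, op7 (pending dropped) fails at step 4: op4 poll() → 41 is not legal there
for example op1, op2, op4, op3, op6, op7 (pending dropped) fails at step 3: op4 poll() → 41 is not legal there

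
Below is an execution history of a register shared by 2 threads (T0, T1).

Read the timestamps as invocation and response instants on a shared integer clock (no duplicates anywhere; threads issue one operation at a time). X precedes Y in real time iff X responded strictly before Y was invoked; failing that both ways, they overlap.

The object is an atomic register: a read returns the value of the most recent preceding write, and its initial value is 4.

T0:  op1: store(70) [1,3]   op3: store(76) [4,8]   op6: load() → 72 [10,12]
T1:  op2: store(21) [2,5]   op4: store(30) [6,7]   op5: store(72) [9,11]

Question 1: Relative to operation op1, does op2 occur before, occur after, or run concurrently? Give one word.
Answer: concurrent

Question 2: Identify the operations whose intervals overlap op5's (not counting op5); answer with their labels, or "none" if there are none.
Answer: op6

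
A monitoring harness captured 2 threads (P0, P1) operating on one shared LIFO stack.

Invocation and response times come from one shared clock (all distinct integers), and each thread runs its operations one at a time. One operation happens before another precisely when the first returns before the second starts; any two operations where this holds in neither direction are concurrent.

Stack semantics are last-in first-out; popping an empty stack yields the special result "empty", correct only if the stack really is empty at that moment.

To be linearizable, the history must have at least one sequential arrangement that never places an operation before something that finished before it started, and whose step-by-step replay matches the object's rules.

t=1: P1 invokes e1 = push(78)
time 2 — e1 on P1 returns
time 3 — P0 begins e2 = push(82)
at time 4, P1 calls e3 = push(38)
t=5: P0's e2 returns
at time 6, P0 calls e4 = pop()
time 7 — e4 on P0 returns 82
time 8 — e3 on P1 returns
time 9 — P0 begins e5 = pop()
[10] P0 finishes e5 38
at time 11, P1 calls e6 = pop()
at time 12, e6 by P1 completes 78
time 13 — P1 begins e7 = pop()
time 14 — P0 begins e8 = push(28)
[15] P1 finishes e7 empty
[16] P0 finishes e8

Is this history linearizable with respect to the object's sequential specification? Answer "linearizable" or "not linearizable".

one valid linearization: e1, e2, e4, e3, e5, e6, e7, e8
after step 1 (e1 push(78)): stack <78>
after step 2 (e2 push(82)): stack <78,82>
after step 3 (e4 pop() → 82): stack <78>
after step 4 (e3 push(38)): stack <78,38>
after step 5 (e5 pop() → 38): stack <78>
after step 6 (e6 pop() → 78): stack <>
after step 7 (e7 pop() → empty): stack <>
after step 8 (e8 push(28)): stack <28>

linearizable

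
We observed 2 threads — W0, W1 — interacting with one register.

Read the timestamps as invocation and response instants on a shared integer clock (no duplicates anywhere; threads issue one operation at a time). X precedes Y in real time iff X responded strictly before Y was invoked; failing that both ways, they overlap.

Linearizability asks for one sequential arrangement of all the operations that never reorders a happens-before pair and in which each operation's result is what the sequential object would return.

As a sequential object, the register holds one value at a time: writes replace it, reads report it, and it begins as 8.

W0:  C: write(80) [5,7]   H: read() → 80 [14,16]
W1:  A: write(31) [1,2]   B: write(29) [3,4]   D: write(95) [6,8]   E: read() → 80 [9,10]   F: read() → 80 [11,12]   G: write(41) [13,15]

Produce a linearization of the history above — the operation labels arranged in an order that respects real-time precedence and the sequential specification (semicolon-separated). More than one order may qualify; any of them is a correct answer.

A; B; D; C; E; F; H; G

step 1: A write(31) — value 31
step 2: B write(29) — value 29
step 3: D write(95) — value 95
step 4: C write(80) — value 80
step 5: E read() → 80 — value 80
step 6: F read() → 80 — value 80
step 7: H read() → 80 — value 80
step 8: G write(41) — value 41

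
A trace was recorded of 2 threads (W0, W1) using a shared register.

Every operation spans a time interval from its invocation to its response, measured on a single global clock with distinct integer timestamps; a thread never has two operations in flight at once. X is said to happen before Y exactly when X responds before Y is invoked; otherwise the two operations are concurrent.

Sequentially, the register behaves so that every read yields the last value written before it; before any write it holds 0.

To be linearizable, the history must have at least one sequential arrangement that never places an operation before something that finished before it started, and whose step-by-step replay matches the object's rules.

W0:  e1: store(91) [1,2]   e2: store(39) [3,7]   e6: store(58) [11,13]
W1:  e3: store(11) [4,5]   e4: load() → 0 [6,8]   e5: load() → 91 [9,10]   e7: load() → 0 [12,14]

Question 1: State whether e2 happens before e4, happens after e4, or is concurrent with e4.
e2 spans [3,7], e4 spans [6,8]
the intervals overlap in both directions

concurrent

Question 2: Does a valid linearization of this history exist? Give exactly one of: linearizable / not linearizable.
events 1..7 are fine; event 8 — the response of e4 at time 8 — makes the prefix non-linearizable
the 4 completed operations admit 3 real-time orders; each fails the register replay
one such order, e1, e2, e3, e4, breaks at step 4 where e4 load() → 0 is illegal
one such order, e1, e3, e2, e4, breaks at step 4 where e4 load() → 0 is illegal

not linearizable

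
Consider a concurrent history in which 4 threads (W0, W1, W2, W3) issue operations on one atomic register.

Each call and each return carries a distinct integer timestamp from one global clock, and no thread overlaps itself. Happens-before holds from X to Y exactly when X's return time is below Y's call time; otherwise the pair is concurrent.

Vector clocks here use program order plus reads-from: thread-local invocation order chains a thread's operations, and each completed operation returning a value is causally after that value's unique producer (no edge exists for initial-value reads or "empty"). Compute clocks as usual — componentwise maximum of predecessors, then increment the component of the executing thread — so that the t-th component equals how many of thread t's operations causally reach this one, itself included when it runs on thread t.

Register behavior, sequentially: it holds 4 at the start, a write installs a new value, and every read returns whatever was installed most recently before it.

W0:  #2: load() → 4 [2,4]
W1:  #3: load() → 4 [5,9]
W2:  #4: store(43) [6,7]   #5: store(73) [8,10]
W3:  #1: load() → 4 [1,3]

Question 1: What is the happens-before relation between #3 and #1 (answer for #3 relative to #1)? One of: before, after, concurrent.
Answer: after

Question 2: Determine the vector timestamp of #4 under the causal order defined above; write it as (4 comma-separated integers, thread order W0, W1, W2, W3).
Answer: (0, 0, 1, 0)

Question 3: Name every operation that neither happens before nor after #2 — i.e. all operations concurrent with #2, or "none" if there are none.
Answer: #1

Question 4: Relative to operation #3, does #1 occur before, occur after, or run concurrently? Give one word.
Answer: before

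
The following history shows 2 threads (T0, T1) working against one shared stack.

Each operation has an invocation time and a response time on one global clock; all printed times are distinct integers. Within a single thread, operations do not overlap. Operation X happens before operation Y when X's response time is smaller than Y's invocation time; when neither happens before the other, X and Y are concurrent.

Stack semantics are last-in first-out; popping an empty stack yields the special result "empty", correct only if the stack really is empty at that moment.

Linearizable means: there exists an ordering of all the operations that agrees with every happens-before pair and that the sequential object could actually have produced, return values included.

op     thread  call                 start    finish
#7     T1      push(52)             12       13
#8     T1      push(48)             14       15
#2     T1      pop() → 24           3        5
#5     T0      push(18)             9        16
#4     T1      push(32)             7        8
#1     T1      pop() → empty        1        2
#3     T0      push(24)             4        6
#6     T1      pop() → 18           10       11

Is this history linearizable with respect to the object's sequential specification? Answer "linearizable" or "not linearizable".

a witness: #1, #3, #2, #4, #5, #6, #7, #8
1. #1 pop() → empty, leaving stack <>
2. #3 push(24), leaving stack <24>
3. #2 pop() → 24, leaving stack <>
4. #4 push(32), leaving stack <32>
5. #5 push(18), leaving stack <32,18>
6. #6 pop() → 18, leaving stack <32>
7. #7 push(52), leaving stack <32,52>
8. #8 push(48), leaving stack <32,52,48>

linearizable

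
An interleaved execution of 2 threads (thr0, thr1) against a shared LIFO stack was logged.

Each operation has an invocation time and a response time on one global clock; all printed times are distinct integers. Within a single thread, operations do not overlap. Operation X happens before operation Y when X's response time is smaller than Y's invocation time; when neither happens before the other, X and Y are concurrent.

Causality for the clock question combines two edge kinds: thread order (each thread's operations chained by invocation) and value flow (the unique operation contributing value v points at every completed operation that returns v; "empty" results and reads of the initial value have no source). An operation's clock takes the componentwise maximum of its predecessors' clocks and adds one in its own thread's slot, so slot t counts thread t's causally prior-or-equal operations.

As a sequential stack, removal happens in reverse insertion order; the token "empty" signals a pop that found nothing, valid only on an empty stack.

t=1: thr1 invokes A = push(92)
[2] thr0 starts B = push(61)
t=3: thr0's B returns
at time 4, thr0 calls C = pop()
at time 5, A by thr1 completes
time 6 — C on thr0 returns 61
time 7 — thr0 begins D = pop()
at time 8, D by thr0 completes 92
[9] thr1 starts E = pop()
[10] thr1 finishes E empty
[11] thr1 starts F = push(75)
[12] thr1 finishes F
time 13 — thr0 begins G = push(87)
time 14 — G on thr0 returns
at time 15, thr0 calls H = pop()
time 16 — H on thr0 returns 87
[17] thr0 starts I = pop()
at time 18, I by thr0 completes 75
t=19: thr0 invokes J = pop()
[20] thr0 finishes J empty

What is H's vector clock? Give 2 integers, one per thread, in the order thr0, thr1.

root op A, invoked 1: fresh clock plus thr1's own tick → (0, 1)
root op B, invoked 2: fresh clock plus thr0's own tick → (1, 0)
invoked at 9, E merges VC(A)=(0, 1) and bumps thr1's slot → (0, 2)
invoked at 4, C merges VC(B)=(1, 0) and bumps thr0's slot → (2, 0)
invoked at 11, F merges VC(E)=(0, 2) and bumps thr1's slot → (0, 3)
invoked at 7, D merges VC(A)=(0, 1), VC(C)=(2, 0) and bumps thr0's slot → (3, 1)
invoked at 13, G merges VC(D)=(3, 1) and bumps thr0's slot → (4, 1)
invoked at 15, H merges VC(G)=(4, 1) and bumps thr0's slot → (5, 1)
invoked at 17, I merges VC(F)=(0, 3), VC(H)=(5, 1) and bumps thr0's slot → (6, 3)
invoked at 19, J merges VC(I)=(6, 3) and bumps thr0's slot → (7, 3)
target: VC(H) = (5, 1)

(5, 1)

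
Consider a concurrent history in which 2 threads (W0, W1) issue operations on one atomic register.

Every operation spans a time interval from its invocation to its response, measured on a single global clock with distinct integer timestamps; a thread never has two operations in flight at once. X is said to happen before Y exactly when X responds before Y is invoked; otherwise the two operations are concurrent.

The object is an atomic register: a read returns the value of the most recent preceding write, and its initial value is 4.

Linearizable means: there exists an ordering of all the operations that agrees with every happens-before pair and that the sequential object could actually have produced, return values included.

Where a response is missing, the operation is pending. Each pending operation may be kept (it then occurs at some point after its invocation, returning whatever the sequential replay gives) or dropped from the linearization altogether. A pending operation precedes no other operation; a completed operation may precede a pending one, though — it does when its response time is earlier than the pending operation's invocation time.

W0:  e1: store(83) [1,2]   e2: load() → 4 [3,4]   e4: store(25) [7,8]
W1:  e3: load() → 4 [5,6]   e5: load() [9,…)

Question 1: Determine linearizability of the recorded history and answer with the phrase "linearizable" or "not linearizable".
events 1..3 are fine; event 4 — the response of e2 at time 4 — makes the prefix non-linearizable
exactly one order of the 2 completed ops respects real time; the atomic register replay fails
take e1, e2: step 2 already fails, because e2 load() → 4 cannot occur there

not linearizable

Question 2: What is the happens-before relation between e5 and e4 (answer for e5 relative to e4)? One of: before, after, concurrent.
Answer: after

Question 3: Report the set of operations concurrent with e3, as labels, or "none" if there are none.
Answer: none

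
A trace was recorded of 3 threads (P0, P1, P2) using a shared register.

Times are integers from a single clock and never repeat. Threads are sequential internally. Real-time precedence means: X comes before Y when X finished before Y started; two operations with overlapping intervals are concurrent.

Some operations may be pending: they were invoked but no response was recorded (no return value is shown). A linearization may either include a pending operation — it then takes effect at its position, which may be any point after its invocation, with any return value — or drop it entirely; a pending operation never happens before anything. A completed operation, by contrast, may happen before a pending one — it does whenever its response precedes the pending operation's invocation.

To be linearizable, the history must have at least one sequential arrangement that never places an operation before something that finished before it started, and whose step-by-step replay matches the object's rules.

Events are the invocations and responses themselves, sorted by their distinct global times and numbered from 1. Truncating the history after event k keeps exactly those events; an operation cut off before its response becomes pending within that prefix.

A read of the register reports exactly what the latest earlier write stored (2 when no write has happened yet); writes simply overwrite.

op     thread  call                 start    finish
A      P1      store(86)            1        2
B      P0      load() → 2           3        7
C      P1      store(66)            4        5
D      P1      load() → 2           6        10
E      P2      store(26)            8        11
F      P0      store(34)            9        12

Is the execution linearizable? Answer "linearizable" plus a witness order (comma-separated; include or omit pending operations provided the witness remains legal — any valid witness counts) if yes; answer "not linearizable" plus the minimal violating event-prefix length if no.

not linearizable — minimal violating prefix: 7 events

already the first 7 events (up to B's response at time 7) admit no linearization; the first 6 still do
2 orders of the 3 completed register ops respect real time; none is legal
include/drop combinations of the 1 pending operation (D) were all tried; none helps
e.g. A, B, C (pending dropped): illegal at step 2, since B load() → 2 cannot apply there
e.g. A, C, B (pending dropped): illegal at step 3, since B load() → 2 cannot apply there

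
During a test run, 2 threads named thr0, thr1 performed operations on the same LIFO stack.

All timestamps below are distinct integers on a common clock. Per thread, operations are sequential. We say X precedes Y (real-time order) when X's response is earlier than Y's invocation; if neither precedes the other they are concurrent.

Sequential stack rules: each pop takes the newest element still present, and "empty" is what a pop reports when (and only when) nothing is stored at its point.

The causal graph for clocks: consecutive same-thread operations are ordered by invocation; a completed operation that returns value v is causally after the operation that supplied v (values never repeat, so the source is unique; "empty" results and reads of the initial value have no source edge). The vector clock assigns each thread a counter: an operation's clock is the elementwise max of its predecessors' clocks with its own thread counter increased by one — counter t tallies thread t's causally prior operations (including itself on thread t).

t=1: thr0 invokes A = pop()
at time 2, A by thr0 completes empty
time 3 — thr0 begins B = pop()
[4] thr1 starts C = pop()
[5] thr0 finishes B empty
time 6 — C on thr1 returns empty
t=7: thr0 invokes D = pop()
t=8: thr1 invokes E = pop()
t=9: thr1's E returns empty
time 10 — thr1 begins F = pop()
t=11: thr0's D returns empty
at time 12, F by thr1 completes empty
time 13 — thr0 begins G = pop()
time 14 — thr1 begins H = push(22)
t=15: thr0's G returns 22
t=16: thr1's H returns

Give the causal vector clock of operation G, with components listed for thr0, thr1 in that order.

(4, 4)

C (invocation 4): nothing precedes it; thr1's component alone gives (0, 1)
A (invocation 1): nothing precedes it; thr0's component alone gives (1, 0)
from VC(C)=(0, 1), E (invoked 8) maxes components and bumps thr1 → (0, 2)
from VC(A)=(1, 0), B (invoked 3) maxes components and bumps thr0 → (2, 0)
from VC(E)=(0, 2), F (invoked 10) maxes components and bumps thr1 → (0, 3)
from VC(B)=(2, 0), D (invoked 7) maxes components and bumps thr0 → (3, 0)
from VC(F)=(0, 3), H (invoked 14) maxes components and bumps thr1 → (0, 4)
from VC(D)=(3, 0), VC(H)=(0, 4), G (invoked 13) maxes components and bumps thr0 → (4, 4)
target: VC(G) = (4, 4)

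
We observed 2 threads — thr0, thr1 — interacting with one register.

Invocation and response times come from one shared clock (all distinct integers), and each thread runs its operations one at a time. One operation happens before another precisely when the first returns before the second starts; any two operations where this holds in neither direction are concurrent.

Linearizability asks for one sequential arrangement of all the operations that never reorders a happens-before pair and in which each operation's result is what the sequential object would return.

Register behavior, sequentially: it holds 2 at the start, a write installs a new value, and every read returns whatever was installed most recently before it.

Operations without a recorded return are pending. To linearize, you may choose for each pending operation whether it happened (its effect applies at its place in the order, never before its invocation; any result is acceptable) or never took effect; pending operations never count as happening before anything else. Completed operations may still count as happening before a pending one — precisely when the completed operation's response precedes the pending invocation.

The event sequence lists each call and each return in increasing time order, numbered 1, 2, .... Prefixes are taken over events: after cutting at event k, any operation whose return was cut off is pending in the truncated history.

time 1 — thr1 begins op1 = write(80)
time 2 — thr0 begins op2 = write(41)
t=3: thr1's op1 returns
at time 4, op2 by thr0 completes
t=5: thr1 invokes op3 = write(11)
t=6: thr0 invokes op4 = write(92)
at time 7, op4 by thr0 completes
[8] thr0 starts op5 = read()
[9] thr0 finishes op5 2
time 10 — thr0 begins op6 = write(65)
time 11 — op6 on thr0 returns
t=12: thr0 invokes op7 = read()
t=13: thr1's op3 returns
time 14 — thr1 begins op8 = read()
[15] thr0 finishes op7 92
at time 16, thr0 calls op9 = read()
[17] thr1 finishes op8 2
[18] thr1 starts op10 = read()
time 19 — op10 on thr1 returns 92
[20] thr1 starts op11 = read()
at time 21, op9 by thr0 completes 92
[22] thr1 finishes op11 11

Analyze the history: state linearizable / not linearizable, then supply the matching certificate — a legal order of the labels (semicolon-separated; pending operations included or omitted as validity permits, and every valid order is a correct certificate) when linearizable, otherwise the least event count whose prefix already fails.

not linearizable — minimal violating prefix: 9 events

already the first 9 events (up to op5's response at time 9) admit no linearization; the first 8 still do
checked exhaustively: 2 real-time-consistent orders of 4 completed operations, zero legal register replays
no escape via the 1 pending operation (op3): every completion choice fails
e.g. op1, op2, op4, op5 (pending dropped): illegal at step 4, since op5 read() → 2 cannot apply there
e.g. op2, op1, op4, op5 (pending dropped): illegal at step 4, since op5 read() → 2 cannot apply there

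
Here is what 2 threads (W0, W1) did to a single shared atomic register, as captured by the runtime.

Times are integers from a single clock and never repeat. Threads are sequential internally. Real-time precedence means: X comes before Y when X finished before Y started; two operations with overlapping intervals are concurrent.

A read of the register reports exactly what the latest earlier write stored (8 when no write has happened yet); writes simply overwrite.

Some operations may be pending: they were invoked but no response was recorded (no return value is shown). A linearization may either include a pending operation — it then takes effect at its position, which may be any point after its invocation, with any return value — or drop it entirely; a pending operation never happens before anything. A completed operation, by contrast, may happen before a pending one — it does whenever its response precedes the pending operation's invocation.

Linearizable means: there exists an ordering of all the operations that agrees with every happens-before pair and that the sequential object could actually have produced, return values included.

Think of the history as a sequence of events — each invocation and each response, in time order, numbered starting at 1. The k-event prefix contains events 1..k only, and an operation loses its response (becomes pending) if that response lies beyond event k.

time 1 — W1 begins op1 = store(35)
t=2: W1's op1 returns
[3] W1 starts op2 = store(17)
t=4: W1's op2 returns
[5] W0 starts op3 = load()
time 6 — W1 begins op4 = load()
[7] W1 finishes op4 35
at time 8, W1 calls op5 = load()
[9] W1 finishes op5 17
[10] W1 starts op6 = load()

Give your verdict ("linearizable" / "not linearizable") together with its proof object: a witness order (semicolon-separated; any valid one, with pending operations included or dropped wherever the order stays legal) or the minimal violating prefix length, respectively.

not linearizable — minimal violating prefix: 7 events

the violation lands at event 7, op4's response at time 7: events 1..6 linearize, events 1..7 do not
the completed operations (3 total) allow one real-time order; the atomic register replay rejects it
no escape via the 1 pending operation (op3): every completion choice fails
take op1, op2, op4 (pending dropped): step 3 already fails, because op4 load() → 35 cannot occur there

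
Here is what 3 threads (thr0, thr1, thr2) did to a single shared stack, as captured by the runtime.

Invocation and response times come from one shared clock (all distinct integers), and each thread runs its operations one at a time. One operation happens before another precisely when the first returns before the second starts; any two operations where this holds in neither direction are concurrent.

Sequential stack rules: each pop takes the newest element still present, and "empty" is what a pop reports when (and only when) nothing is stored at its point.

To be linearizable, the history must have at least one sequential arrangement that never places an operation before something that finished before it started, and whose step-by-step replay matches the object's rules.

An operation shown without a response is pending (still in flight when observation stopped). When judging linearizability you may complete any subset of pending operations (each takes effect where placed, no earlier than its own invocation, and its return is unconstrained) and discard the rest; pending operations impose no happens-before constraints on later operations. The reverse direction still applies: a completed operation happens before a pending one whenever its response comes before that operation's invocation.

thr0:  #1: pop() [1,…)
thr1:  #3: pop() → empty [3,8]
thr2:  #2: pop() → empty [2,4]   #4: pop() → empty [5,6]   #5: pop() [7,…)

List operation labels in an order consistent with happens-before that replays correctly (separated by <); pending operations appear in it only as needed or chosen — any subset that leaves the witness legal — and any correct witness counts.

#1 < #2 < #3 < #4

step 1: #1 pop() (pending, included) — stack <>
step 2: #2 pop() → empty — stack <>
step 3: #3 pop() → empty — stack <>
step 4: #4 pop() → empty — stack <>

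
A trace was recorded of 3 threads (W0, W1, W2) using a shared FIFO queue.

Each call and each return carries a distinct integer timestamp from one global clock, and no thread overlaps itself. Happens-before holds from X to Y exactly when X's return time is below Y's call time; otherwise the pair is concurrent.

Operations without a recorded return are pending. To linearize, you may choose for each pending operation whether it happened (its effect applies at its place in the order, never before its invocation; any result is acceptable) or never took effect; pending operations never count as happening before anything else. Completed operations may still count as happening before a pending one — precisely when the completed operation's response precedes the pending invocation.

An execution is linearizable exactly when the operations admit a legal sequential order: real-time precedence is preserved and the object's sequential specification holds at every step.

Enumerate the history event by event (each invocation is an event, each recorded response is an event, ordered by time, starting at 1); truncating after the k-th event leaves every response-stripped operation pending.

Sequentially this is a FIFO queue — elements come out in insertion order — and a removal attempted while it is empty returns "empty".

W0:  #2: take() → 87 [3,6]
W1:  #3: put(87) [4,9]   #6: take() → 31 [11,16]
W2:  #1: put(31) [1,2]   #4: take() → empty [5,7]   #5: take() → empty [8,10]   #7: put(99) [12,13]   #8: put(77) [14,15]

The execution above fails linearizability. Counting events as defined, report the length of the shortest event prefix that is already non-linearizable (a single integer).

events 1..6 are linearizable, e.g. via #1, #3, #4, #2:
1. #1 put(31), leaving queue <31>
2. #3 put(87) (pending, included), leaving queue <31,87>
3. #4 take() (pending, included), leaving queue <87>
4. #2 take() → 87, leaving queue <>
adding event 7 (#4 responds at 7) leaves no legal real-time order
every completion of the 1 pending operation (#3) was checked; none linearizes
sample order #1, #2, #4 (pending dropped) stalls at step 2 — #2 take() → 87 has no legal effect
sample order #1, #4, #2 (pending dropped) stalls at step 2 — #4 take() → empty has no legal effect

7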